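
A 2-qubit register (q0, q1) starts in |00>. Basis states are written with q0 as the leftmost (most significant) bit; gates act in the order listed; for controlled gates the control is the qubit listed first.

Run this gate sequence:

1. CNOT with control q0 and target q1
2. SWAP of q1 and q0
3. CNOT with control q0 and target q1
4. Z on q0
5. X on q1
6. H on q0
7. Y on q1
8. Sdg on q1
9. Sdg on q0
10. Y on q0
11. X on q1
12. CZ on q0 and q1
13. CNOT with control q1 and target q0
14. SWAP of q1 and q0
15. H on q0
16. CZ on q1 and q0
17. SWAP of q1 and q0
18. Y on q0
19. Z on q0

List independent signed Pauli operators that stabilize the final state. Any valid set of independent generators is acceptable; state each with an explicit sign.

The final state is stabilized by the group generated by +YZ, +ZX; other independent generating sets are equally valid.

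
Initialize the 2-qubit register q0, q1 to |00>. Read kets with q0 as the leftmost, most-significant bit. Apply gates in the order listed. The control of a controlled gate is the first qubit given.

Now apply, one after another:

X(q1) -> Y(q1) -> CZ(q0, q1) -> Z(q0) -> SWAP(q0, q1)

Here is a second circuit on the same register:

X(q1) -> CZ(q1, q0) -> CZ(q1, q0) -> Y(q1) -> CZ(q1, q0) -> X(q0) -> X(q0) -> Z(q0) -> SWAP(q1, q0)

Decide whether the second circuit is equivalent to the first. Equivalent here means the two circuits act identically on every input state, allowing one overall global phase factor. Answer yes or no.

Yes: on every input state the two circuits agree up to one overall phase factor.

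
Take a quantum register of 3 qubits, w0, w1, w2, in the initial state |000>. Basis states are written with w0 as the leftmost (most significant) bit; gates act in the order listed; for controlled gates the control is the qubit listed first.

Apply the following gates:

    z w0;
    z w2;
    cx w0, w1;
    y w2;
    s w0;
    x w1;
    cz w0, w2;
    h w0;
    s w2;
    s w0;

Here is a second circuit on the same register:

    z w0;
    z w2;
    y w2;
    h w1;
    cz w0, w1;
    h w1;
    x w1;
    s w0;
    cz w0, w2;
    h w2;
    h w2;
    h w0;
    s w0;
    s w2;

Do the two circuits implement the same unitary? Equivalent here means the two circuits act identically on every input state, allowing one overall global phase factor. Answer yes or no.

Yes — the two circuits implement the same unitary up to a global phase.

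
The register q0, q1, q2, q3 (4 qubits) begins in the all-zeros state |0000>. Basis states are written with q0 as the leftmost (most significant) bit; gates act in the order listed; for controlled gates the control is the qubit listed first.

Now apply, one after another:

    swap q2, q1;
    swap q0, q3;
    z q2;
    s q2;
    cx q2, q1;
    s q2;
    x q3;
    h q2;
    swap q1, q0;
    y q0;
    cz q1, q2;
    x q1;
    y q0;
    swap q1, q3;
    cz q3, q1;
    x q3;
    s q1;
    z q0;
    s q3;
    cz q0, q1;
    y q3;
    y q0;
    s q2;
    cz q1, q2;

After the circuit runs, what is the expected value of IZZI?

The observable IZZI averages to 0.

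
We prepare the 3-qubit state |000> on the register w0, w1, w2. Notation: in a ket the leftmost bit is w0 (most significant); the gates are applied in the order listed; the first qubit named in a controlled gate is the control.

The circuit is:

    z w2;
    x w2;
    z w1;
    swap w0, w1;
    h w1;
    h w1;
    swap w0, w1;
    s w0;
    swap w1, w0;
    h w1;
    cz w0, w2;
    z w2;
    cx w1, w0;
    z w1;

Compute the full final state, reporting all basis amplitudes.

After the circuit, the state carries amplitude -sqrt(2)/2 on |001>, sqrt(2)/2 on |111>, and 0 on every other basis state. Key observation: the block from step 4 through step 7 cancels to the identity and can be dropped.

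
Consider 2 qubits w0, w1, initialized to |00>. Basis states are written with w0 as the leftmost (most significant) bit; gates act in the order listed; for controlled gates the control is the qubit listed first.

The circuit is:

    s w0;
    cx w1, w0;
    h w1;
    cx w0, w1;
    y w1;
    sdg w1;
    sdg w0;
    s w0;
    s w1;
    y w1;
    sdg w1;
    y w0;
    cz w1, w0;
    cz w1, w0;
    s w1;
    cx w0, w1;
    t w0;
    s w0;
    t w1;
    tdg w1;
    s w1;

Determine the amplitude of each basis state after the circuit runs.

After the circuit, the state carries amplitude 0 on |00>, 0 on |01>, -sqrt(2)*exp(I*pi/4)/2 on |10>, -sqrt(2)*exp(3*I*pi/4)/2 on |11>. Key observation: steps 5-10 multiply out to the identity, so the circuit reduces to the remaining gates.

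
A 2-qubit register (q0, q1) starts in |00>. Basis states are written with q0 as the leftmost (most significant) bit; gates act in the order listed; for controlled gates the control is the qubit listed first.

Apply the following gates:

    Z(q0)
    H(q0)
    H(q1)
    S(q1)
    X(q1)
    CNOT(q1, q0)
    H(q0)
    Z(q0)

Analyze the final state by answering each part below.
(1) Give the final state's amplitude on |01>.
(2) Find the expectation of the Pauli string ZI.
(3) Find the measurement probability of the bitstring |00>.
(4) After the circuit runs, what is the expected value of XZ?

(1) |01> carries amplitude sqrt(2)/2 in the final state.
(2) The observable ZI averages to 1.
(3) Outcome |00> occurs with probability 1/2.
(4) The expectation value of XZ is 0.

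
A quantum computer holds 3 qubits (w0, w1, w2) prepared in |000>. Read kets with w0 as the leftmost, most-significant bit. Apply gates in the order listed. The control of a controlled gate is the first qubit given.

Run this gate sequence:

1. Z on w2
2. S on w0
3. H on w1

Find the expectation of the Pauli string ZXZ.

In the final state, ZXZ has expectation 1.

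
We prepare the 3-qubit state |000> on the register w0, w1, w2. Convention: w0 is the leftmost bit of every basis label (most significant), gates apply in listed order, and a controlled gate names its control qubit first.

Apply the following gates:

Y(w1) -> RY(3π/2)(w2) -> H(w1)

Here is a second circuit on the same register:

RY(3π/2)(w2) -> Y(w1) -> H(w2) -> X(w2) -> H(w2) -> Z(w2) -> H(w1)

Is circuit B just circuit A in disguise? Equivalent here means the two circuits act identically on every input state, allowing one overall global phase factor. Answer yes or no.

Yes, they are equivalent — the unitaries differ by at most a global phase.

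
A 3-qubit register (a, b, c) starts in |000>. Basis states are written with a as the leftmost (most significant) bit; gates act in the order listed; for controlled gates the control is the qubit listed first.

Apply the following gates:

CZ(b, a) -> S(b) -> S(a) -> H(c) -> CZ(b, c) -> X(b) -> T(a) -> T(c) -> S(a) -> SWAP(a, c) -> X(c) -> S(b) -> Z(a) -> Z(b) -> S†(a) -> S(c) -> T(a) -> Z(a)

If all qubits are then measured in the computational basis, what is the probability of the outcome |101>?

Outcome |101> occurs with probability 0.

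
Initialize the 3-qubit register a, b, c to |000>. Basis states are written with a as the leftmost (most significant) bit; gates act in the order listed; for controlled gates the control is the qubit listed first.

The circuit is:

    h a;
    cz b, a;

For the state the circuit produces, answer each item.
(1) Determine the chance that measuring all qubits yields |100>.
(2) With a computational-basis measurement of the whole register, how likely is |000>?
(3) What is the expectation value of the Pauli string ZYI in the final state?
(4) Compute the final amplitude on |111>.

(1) The probability of measuring |100> is 1/2.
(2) The probability of measuring |000> is 1/2.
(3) In the final state, ZYI has expectation 0.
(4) The amplitude on |111> is 0.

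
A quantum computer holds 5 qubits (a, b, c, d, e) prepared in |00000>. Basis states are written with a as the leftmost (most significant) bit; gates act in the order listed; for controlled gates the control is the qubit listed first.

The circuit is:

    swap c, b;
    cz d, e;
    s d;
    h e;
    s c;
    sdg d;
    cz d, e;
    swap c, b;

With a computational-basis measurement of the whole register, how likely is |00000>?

A full measurement returns |00000> with probability 1/2.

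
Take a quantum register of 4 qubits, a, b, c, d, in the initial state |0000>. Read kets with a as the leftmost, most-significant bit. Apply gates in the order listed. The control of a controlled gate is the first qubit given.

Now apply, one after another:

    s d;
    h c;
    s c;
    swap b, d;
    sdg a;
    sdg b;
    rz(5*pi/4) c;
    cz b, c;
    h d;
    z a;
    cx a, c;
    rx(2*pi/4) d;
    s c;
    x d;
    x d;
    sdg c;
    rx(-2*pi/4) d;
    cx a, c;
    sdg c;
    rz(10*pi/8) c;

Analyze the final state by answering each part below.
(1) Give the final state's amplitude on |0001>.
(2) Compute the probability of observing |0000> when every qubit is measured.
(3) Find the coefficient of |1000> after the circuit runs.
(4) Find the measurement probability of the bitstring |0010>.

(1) The amplitude on |0001> is exp(3*I*pi/4)/2. Key observation: steps 11-18 multiply out to the identity, so the circuit reduces to the remaining gates.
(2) Outcome |0000> occurs with probability 1/4.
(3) |1000> carries amplitude 0 in the final state.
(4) The probability of measuring |0010> is 1/4.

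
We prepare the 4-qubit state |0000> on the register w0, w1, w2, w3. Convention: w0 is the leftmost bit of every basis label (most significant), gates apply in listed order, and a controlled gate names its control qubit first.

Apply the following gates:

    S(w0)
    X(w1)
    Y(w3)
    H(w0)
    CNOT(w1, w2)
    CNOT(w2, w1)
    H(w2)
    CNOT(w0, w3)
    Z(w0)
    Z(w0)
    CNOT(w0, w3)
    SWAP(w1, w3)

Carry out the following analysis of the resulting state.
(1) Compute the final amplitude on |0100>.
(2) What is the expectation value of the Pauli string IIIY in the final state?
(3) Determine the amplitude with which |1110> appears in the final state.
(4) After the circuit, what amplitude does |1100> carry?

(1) |0100> carries amplitude I/2 in the final state. Key observation: gates 8-11 undo each other exactly, leaving only the rest of the circuit to track.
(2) In the final state, IIIY has expectation 0.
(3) |1110> carries amplitude -I/2 in the final state.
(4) |1100> carries amplitude I/2 in the final state.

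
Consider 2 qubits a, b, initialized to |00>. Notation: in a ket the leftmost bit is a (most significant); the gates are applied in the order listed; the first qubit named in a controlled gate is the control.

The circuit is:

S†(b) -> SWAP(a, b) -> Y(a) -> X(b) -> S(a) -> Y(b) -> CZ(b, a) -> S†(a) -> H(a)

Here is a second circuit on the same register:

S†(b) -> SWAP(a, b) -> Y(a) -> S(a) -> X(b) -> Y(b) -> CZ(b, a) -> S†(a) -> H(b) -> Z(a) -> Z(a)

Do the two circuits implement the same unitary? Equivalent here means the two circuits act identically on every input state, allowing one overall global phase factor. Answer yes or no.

No — the two circuits implement different unitaries, even allowing a global phase.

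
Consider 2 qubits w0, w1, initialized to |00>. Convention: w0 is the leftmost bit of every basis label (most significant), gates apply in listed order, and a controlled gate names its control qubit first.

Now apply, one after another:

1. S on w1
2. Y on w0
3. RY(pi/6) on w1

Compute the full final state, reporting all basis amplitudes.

The resulting statevector has amplitude 0 on |00>, 0 on |01>, I*(sqrt(2) + sqrt(6))/4 on |10>, I*(-sqrt(2) + sqrt(6))/4 on |11>.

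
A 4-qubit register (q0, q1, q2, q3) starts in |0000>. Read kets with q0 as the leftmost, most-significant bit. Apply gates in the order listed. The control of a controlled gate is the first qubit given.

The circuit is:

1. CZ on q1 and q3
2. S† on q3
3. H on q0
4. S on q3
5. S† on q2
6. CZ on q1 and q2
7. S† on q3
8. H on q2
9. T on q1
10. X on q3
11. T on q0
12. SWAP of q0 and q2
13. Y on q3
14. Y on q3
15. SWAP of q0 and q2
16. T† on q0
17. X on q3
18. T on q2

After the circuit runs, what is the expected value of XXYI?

The expectation value of XXYI is 0. Key observation: the block from step 10 through step 17 cancels to the identity and can be dropped.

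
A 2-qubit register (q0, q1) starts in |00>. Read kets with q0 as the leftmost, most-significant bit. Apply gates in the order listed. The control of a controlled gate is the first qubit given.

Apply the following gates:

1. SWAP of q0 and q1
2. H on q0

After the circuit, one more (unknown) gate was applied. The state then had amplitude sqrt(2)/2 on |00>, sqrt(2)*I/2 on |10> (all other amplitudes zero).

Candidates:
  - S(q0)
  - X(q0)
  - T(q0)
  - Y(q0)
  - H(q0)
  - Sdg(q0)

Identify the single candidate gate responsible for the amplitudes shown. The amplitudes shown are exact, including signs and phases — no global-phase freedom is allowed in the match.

It was S(q0) that produced the state shown.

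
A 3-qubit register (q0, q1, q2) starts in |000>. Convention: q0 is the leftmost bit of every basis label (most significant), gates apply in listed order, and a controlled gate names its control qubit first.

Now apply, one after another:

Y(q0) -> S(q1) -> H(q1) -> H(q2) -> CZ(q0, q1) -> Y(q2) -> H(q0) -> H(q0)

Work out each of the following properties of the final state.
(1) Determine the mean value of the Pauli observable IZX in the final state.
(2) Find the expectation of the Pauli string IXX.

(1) In the final state, IZX has expectation 0.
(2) The observable IXX averages to 1.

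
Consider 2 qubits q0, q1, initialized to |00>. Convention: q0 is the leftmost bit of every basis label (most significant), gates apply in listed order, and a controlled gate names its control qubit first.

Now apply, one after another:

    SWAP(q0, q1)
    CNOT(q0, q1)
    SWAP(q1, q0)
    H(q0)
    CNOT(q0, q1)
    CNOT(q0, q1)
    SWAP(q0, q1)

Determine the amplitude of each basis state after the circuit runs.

The final amplitudes are sqrt(2)/2 on |00>, sqrt(2)/2 on |01>, 0 on |10>, 0 on |11>.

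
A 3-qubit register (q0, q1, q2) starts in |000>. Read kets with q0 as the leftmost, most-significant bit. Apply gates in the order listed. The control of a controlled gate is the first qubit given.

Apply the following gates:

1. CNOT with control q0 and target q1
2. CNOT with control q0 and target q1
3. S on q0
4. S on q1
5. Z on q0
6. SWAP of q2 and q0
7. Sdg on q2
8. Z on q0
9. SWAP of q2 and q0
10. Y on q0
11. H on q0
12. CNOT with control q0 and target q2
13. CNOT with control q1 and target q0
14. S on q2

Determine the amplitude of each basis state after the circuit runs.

The resulting statevector has amplitude sqrt(2)*I/2 on |000>, sqrt(2)/2 on |101>, and 0 on every other basis state. Key observation: steps 1-2 multiply out to the identity, so the circuit reduces to the remaining gates.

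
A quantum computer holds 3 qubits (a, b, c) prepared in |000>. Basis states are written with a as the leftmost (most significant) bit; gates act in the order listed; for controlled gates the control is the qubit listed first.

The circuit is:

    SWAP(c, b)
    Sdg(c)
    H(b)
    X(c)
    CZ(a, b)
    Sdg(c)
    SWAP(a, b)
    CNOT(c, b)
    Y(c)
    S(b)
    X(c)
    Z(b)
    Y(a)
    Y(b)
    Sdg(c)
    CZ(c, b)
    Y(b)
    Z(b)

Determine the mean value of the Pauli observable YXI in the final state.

The observable YXI averages to 0.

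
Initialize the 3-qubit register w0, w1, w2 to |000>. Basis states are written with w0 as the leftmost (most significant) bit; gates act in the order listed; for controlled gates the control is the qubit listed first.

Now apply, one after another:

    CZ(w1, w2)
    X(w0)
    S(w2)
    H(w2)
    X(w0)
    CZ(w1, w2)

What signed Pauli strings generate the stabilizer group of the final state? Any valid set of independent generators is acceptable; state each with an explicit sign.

The stabilizer group can be generated by +IIX, +ZII, +IZI, among other valid generating sets.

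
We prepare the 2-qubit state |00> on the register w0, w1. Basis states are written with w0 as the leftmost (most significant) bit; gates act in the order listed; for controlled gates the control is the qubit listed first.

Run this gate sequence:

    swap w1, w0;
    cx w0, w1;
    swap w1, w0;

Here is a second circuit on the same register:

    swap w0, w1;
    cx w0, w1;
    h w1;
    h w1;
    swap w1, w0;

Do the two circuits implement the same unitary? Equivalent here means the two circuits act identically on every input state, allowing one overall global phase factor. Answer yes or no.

Yes: on every input state the two circuits agree up to one overall phase factor.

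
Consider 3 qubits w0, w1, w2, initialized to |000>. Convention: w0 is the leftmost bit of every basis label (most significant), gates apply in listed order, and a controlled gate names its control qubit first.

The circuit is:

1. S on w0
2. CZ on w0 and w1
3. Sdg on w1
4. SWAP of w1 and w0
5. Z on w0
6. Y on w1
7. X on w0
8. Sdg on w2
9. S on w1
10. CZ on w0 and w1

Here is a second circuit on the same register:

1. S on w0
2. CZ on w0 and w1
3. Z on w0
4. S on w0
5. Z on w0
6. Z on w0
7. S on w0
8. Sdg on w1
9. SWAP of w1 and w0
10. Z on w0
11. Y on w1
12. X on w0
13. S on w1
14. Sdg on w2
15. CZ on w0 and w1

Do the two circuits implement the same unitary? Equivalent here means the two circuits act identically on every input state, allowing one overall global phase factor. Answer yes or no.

Yes — the two circuits implement the same unitary up to a global phase.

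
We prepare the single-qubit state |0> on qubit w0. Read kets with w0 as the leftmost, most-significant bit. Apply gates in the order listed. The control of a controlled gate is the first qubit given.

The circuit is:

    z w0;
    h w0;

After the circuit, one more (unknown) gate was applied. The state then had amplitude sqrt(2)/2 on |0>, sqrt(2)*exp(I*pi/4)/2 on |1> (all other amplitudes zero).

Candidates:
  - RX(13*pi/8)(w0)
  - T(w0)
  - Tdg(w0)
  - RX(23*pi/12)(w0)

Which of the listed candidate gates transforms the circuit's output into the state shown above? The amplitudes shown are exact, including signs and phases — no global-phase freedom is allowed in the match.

The unique candidate consistent with the amplitudes is T(w0).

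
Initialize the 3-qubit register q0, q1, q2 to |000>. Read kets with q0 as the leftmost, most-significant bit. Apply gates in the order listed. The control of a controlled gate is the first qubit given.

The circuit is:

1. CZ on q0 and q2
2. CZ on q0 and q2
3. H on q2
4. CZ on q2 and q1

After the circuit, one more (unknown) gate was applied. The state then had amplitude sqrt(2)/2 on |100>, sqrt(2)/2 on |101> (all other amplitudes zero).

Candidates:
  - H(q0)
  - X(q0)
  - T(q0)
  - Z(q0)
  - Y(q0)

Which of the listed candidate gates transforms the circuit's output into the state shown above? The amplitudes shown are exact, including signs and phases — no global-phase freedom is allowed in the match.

It was X(q0) that produced the state shown.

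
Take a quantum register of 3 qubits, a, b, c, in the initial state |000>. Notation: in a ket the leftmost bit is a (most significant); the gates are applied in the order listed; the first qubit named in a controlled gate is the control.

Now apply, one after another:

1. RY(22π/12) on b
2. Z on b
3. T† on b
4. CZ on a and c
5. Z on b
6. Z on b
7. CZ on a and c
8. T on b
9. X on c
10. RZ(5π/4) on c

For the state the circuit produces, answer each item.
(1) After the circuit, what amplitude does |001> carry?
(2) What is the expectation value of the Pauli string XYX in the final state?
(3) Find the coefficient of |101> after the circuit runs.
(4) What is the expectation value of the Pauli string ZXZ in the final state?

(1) The final state's coefficient on |001> equals (-sqrt(6) - sqrt(2))*exp(5*I*pi/8)/4.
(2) The observable XYX averages to 0.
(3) |101> carries amplitude 0 in the final state.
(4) In the final state, ZXZ has expectation -1/2.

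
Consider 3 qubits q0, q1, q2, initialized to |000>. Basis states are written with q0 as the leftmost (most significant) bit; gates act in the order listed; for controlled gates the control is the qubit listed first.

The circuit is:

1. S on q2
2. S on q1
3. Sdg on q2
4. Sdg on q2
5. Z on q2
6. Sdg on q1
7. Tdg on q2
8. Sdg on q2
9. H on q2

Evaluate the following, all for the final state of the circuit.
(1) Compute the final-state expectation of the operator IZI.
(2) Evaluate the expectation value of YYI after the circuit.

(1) The observable IZI averages to 1.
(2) The observable YYI averages to 0.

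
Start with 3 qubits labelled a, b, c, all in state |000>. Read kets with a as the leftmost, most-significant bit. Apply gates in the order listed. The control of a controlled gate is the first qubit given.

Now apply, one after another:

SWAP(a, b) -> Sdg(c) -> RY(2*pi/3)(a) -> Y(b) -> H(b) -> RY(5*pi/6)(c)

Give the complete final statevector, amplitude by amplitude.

The final amplitudes are I*(-1 + sqrt(3))/8 on |000>, I*(1 + sqrt(3))/8 on |001>, I*(1 - sqrt(3))/8 on |010>, I*(-sqrt(3) - 1)/8 on |011>, I*(3 - sqrt(3))/8 on |100>, I*(sqrt(3) + 3)/8 on |101>, I*(-3 + sqrt(3))/8 on |110>, I*(-3 - sqrt(3))/8 on |111>.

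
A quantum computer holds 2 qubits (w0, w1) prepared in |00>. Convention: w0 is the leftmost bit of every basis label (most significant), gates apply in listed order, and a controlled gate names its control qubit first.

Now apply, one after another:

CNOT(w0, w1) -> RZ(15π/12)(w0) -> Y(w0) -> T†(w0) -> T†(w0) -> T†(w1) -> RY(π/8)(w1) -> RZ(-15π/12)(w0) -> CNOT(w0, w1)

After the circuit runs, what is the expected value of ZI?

The expectation value of ZI is -1.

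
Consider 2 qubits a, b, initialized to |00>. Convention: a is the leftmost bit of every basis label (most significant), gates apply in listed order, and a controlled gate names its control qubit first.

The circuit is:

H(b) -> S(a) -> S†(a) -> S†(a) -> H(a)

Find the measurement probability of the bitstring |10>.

A full measurement returns |10> with probability 1/4. Key observation: gates 2-3 undo each other exactly, leaving only the rest of the circuit to track.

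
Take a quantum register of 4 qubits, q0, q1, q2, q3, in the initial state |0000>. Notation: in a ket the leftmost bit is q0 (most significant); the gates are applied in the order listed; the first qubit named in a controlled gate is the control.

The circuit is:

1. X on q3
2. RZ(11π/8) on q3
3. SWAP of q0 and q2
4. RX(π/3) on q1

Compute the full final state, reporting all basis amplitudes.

The resulting statevector has amplitude sqrt(3)*exp(11*I*pi/16)/2 on |0001>, exp(3*I*pi/16)/2 on |0101>, and 0 on every other basis state.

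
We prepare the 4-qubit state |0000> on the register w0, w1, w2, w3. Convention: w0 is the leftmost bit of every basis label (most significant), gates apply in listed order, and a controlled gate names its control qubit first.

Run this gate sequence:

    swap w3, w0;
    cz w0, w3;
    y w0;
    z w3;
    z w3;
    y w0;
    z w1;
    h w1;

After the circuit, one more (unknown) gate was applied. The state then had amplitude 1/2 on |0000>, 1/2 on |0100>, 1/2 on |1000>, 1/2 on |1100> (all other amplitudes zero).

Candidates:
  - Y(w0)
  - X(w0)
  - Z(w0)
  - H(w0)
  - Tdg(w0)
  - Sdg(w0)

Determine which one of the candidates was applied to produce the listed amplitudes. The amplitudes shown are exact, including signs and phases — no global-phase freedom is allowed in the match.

The applied gate was H(w0). Key observation: the block from step 3 through step 6 cancels to the identity and can be dropped.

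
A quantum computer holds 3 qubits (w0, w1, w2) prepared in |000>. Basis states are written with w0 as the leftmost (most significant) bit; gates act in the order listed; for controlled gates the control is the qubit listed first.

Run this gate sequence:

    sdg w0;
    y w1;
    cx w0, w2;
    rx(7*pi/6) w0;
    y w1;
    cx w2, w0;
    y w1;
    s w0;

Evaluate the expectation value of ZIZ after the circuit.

In the final state, ZIZ has expectation -sqrt(3)/2.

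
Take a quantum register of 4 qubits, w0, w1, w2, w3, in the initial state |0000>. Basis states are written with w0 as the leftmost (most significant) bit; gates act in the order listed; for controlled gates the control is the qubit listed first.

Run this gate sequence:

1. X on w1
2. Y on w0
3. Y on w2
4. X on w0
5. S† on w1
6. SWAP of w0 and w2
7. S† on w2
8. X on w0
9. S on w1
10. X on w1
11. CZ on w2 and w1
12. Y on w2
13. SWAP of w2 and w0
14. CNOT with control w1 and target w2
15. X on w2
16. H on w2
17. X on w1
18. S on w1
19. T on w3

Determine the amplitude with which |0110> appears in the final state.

|0110> carries amplitude 0 in the final state.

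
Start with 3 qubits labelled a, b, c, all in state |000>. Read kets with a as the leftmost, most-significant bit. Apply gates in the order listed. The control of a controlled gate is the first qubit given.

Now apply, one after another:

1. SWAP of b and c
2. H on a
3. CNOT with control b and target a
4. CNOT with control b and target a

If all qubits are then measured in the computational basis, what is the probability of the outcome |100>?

Outcome |100> occurs with probability 1/2. Key observation: the block from step 3 through step 4 cancels to the identity and can be dropped.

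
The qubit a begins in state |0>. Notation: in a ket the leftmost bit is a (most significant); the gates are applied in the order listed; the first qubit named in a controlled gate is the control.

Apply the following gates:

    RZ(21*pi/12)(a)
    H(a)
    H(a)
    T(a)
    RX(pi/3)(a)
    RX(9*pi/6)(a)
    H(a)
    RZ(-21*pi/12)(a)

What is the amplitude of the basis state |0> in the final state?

|0> carries amplitude -(1 - I)*(1 + sqrt(3)*I)/4 in the final state.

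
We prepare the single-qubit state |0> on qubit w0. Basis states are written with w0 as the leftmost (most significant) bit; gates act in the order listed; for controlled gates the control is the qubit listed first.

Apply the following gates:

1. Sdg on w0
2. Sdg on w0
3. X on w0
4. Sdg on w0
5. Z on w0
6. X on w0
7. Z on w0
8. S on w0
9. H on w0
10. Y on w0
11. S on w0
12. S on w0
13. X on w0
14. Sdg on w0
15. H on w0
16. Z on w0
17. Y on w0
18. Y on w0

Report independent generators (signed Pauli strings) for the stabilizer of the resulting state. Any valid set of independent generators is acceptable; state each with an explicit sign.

The final state is stabilized by the group generated by -Y; other independent generating sets are equally valid.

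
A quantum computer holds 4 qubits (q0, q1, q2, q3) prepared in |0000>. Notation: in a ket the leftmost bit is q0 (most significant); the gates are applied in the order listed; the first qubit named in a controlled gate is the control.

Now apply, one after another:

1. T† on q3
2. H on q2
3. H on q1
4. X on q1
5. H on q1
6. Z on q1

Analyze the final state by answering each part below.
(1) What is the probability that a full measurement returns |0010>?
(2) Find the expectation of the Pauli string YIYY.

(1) Outcome |0010> occurs with probability 1/2. Key observation: steps 3-6 multiply out to the identity, so the circuit reduces to the remaining gates.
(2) In the final state, YIYY has expectation 0.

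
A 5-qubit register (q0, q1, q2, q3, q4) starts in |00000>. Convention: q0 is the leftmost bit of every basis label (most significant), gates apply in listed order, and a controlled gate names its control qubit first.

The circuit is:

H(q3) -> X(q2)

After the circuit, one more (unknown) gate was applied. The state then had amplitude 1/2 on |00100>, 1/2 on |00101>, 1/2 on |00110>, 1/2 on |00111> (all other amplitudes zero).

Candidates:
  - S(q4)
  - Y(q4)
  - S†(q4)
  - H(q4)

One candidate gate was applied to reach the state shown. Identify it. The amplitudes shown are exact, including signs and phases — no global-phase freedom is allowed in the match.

It was H(q4) that produced the state shown.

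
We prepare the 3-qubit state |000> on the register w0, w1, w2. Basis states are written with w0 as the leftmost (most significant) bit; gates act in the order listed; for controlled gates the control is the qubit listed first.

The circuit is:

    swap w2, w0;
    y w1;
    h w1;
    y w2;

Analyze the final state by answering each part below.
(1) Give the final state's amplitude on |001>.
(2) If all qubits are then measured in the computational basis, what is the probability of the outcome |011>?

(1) |001> carries amplitude -sqrt(2)/2 in the final state.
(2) The probability of measuring |011> is 1/2.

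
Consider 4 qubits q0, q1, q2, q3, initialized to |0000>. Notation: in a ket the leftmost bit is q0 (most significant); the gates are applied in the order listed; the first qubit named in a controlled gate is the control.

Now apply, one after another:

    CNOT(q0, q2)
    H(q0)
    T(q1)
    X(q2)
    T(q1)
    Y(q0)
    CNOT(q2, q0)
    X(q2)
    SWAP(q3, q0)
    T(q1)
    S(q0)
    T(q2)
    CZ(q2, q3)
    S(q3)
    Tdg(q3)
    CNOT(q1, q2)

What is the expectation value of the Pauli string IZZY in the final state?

The observable IZZY averages to -sqrt(2)/2.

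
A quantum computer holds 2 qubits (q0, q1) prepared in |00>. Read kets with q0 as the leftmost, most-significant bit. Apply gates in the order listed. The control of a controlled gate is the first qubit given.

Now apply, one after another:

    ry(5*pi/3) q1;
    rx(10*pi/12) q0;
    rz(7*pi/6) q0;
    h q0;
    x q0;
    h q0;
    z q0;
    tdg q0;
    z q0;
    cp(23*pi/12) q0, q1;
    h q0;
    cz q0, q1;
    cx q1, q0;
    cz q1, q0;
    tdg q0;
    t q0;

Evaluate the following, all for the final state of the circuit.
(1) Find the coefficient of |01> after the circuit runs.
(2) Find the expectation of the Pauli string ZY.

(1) The final state's coefficient on |01> equals (-1 + sqrt(3) + (1 + sqrt(3))*exp(I*pi/3))*exp(5*I*pi/12)/8.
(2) The observable ZY averages to sqrt(6)/32 + 3*sqrt(2)/32 + 3/16.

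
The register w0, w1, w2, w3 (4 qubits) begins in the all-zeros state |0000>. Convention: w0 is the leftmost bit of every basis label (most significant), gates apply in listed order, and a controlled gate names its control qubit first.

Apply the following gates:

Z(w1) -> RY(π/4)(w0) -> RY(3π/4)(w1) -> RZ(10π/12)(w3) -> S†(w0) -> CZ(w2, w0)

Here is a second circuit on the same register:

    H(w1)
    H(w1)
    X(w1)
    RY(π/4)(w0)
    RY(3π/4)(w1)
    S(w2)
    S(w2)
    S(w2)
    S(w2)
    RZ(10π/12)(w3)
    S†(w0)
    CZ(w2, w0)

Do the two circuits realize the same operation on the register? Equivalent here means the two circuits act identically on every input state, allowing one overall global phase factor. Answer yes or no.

No, they are not equivalent — no single phase factor reconciles the two unitaries.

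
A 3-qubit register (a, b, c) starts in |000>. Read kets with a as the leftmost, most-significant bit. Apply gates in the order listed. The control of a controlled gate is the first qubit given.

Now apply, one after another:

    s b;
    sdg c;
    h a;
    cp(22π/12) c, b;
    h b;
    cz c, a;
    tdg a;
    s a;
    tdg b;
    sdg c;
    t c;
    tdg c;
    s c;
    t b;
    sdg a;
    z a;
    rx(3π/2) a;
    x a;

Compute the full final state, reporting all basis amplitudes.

After the circuit, the state carries amplitude sqrt(2)*(-I - exp(3*I*pi/4))/4 on |000>, 0 on |001>, sqrt(2)*(-I - exp(3*I*pi/4))/4 on |010>, 0 on |011>, sqrt(2)*(-1 + exp(I*pi/4))/4 on |100>, 0 on |101>, sqrt(2)*(-1 + exp(I*pi/4))/4 on |110>, 0 on |111>. Key observation: steps 8-15 multiply out to the identity, so the circuit reduces to the remaining gates.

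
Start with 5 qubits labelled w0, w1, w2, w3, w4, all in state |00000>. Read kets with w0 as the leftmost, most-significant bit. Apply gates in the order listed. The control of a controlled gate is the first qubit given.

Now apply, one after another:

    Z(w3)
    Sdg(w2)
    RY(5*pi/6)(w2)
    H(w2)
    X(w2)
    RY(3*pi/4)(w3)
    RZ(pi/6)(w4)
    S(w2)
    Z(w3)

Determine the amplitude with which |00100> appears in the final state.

The final state's coefficient on |00100> equals sqrt(6 - 3*sqrt(2))*exp(5*I*pi/12)/4.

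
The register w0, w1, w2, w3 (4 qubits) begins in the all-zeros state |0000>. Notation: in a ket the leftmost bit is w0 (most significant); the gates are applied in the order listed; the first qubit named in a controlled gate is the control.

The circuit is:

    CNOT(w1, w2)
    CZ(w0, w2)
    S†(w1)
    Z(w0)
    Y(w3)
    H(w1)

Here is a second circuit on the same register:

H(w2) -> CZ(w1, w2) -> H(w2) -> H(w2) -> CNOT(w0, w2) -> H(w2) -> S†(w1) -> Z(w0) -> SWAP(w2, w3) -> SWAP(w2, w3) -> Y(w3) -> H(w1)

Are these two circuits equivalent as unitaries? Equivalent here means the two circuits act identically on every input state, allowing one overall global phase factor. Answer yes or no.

Yes: on every input state the two circuits agree up to one overall phase factor.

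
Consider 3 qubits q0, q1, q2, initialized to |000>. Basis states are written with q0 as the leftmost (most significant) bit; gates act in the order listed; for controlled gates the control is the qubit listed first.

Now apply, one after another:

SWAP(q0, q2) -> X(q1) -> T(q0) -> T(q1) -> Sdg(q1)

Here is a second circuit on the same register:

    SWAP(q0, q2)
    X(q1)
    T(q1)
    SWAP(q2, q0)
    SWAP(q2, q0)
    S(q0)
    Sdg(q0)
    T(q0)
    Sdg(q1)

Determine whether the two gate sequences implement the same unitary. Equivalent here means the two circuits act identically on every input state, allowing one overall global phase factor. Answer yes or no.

Yes, they are equivalent — the unitaries differ by at most a global phase.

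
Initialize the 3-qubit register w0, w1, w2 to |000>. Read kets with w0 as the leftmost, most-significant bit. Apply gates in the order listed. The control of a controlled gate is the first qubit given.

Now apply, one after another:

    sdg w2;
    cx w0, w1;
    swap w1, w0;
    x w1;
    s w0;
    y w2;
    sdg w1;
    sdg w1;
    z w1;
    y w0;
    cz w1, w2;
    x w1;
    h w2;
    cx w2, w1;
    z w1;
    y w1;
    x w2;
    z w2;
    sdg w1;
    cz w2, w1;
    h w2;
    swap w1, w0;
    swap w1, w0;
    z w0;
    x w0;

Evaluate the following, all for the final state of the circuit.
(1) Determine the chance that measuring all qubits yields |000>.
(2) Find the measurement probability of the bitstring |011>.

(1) A full measurement returns |000> with probability 1/4.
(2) A full measurement returns |011> with probability 1/4.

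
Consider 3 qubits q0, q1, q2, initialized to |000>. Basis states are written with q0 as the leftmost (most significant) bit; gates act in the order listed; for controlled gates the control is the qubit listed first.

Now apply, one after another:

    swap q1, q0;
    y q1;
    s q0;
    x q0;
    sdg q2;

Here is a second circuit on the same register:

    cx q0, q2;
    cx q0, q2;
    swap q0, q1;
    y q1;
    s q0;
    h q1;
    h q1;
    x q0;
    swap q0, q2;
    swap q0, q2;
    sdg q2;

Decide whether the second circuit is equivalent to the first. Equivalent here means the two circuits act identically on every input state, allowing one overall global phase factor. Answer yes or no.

Yes: on every input state the two circuits agree up to one overall phase factor.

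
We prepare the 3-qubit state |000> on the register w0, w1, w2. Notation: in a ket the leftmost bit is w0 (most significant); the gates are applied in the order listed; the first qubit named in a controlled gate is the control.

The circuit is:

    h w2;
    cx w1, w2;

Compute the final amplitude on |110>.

The final state's coefficient on |110> equals 0.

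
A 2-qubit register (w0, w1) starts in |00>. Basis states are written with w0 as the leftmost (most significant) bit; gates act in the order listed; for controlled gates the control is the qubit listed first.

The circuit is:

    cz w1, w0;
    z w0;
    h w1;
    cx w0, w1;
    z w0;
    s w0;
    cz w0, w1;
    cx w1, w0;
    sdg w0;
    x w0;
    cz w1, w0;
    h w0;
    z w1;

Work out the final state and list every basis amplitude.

After the circuit, the state carries amplitude 1/2 on |00>, I/2 on |01>, -1/2 on |10>, I/2 on |11>.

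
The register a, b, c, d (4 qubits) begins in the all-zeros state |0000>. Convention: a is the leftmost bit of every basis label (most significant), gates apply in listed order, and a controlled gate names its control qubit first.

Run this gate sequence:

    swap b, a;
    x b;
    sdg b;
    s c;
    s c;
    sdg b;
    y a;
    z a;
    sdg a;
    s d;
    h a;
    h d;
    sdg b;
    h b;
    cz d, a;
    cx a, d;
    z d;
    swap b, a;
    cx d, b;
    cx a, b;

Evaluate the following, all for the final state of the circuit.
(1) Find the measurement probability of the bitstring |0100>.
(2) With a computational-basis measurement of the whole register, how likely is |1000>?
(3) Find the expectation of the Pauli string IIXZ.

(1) A full measurement returns |0100> with probability 1/8.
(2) Outcome |1000> occurs with probability 1/8.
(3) The observable IIXZ averages to 0.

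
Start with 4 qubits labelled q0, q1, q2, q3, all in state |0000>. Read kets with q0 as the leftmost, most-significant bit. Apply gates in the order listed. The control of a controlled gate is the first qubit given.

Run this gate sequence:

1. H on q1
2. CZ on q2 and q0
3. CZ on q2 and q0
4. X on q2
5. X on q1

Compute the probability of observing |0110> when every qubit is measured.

Outcome |0110> occurs with probability 1/2.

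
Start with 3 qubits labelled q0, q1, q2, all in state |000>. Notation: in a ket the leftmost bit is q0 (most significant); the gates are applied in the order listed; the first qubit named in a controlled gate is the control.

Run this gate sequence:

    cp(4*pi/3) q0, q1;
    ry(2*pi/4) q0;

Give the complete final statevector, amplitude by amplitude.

The final amplitudes are sqrt(2)/2 on |000>, sqrt(2)/2 on |100>, and 0 on every other basis state.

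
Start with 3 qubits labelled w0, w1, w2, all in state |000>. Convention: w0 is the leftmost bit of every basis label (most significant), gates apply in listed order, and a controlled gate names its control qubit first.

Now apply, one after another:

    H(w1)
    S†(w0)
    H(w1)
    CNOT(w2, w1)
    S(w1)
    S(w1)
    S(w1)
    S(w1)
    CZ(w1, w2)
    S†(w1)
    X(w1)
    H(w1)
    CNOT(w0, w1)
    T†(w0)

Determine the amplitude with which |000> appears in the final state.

|000> carries amplitude sqrt(2)/2 in the final state. Key observation: gates 5-8 undo each other exactly, leaving only the rest of the circuit to track.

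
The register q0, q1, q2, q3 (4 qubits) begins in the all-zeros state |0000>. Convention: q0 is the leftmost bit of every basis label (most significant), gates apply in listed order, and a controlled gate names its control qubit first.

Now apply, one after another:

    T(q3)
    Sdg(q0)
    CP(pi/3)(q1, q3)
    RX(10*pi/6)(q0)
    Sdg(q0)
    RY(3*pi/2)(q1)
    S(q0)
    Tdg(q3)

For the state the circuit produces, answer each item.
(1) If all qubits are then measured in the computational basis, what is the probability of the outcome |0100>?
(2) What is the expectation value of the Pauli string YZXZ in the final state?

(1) A full measurement returns |0100> with probability 3/8.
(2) In the final state, YZXZ has expectation 0.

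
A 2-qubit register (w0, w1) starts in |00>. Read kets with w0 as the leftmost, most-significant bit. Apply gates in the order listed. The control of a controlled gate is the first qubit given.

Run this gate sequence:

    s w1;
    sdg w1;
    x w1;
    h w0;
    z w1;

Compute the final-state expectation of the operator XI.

The expectation value of XI is 1.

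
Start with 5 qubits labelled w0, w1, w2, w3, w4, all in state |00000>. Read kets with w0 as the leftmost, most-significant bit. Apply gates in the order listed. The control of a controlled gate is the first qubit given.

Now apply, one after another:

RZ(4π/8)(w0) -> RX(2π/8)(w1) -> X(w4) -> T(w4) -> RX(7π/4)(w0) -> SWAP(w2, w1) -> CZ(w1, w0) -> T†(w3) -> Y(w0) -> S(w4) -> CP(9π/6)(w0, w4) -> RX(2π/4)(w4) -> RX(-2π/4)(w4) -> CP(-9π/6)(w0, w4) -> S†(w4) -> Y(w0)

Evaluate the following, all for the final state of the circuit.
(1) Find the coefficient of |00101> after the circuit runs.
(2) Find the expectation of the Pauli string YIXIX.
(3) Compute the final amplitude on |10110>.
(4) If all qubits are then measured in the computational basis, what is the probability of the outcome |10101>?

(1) |00101> carries amplitude sqrt(2)*I/4 in the final state.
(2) In the final state, YIXIX has expectation 0.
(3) |10110> carries amplitude 0 in the final state.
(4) Outcome |10101> occurs with probability 3/8 - sqrt(2)/4.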